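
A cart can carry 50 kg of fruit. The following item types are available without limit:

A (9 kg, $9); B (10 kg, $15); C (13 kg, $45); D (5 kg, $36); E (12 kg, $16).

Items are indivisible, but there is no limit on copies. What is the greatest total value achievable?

$360

Best value-per-unit is D at 36/5, and filling with it alone uses weight 10×5=50. No mix of the others beats 10×36 = 360.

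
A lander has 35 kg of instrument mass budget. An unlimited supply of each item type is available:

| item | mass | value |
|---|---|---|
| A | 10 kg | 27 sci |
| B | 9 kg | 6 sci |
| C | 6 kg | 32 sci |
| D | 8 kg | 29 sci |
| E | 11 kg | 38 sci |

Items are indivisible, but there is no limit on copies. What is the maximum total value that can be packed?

Best value-per-unit is C at 32/6; filling with it alone gives 5×32 = 160.
Optimal mix: 4×C + 1×E → mass 35, value 166.

166 sci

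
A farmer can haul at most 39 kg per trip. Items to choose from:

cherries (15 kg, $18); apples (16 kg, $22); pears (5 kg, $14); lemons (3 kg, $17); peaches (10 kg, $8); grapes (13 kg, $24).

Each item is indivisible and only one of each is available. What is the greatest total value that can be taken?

$77

This is a 0/1 knapsack; check combinations near the capacity.
- apples+pears+lemons+grapes: weight 16+5+3+13=37, value 22+14+17+24=77
- cherries+pears+lemons+grapes: weight 15+5+3+13=36, value 18+14+17+24=73
- cherries+apples+pears+lemons: weight 15+16+5+3=39, value 18+22+14+17=71
- pears+lemons+peaches+grapes: weight 5+3+10+13=31, value 14+17+8+24=63
Best: $77.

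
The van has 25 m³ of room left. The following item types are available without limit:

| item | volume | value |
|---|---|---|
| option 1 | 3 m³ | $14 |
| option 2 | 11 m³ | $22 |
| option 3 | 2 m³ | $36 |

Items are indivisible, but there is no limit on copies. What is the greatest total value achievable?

Best value-per-unit is option 3 at 36/2, and filling with it alone uses volume 12×2=24. No mix of the others beats 12×36 = 432.

$432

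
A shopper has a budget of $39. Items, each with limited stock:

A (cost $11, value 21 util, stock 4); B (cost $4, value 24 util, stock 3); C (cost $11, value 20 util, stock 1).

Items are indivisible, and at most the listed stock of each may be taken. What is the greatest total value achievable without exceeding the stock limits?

114 util

Best selections within cost 39 and stock limits:
- 2×A + 3×B: cost 34, value 114
- 1×A + 3×B + 1×C: cost 34, value 113
Best: 114 util.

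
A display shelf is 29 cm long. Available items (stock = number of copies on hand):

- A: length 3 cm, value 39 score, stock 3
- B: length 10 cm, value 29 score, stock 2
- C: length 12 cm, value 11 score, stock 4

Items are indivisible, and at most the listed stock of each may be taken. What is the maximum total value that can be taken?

175 score

Best selections within length 29 and stock limits:
- 3×A + 2×B: length 29, value 175
- 3×A + 1×B: length 19, value 146
- 2×A + 2×B: length 26, value 136
- 3×A + 1×C: length 21, value 128
Best: 175 score.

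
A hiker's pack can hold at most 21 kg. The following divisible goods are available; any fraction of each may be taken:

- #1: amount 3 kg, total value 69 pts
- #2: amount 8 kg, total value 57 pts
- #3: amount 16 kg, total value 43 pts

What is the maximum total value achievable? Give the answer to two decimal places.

Take in order of value per unit:
- #1 (69/3 per unit): all 3 → value 69, running total 69.00
- #2 (57/8 per unit): all 8 → value 57, running total 126.00
- #3 (43/16 per unit): 10 of 16 → value 10×43/16 = 26.8750, running total 152.88
Total 152.88.

152.88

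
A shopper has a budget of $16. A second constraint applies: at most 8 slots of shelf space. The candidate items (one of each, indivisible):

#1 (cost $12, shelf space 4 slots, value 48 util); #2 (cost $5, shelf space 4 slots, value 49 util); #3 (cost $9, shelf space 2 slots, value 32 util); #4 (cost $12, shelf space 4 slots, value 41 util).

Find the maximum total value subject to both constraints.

Feasible sets respecting both limits:
- #2+#3: cost 14, shelf space 6, value 81
- #2: cost 5, shelf space 4, value 49
- #1: cost 12, shelf space 4, value 48
Best: 81 util.

81 util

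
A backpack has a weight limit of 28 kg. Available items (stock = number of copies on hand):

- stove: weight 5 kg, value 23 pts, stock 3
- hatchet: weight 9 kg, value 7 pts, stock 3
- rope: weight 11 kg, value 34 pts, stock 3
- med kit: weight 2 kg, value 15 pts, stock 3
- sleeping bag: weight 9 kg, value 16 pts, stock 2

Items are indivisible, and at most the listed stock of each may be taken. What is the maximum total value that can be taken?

125 pts

Best selections within weight 28 and stock limits:
- 2×stove + 1×rope + 3×med kit: weight 27, value 125
- 3×stove + 1×rope + 1×med kit: weight 28, value 118
- 3×stove + 2×med kit + 1×sleeping bag: weight 28, value 115
Best: 125 pts.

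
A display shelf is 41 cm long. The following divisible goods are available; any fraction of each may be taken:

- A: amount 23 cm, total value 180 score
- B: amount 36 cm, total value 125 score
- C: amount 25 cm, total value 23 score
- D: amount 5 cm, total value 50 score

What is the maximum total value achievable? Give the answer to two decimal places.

Take in order of value per unit:
- D (50/5 per unit): all 5 → value 50, running total 50.00
- A (180/23 per unit): all 23 → value 180, running total 230.00
- B (125/36 per unit): 13 of 36 → value 13×125/36 = 45.1389, running total 275.14
Total 275.14.

275.14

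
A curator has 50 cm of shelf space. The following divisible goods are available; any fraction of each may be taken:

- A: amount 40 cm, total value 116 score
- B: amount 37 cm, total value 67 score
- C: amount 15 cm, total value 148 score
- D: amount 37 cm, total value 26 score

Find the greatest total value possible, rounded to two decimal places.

Take in order of value per unit:
- C (148/15 per unit): all 15 → value 148, running total 148.00
- A (116/40 per unit): 35 of 40 → value 35×116/40 = 101.5000, running total 249.50
Total 249.50.

249.50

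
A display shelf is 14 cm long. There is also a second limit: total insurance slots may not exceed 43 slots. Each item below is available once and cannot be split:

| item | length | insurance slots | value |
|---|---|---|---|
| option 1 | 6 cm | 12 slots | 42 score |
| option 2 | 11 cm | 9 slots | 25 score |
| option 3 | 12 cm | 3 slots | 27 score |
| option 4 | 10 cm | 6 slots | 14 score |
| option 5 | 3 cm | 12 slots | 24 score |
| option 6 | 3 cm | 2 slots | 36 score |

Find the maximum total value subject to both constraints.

Feasible sets respecting both limits:
- option 1+option 5+option 6: length 12, insurance slots 26, value 102
- option 1+option 6: length 9, insurance slots 14, value 78
- option 1+option 5: length 9, insurance slots 24, value 66
- option 2+option 6: length 14, insurance slots 11, value 61
Best: 102 score.

102 score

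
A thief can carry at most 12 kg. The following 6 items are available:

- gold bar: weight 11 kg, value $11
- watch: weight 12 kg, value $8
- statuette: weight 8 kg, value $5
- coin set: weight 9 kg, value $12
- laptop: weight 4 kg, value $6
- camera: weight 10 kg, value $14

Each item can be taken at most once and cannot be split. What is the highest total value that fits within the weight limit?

Check high-value combinations within 12 kg:
- camera: weight 10, value 14
- coin set: weight 9, value 12
- gold bar: weight 11, value 11
Best: $14.

$14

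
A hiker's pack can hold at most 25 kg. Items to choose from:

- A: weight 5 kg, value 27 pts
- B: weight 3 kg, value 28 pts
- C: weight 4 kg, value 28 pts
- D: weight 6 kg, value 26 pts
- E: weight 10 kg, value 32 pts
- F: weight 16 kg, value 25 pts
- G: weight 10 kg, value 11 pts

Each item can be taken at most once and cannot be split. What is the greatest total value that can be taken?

Check high-value combinations within 25 kg:
- A+B+C+E: weight 5+3+4+10=22, value 27+28+28+32=115
- B+C+D+E: weight 3+4+6+10=23, value 28+28+26+32=114
- A+B+D+E: weight 5+3+6+10=24, value 27+28+26+32=113
Best: 115 pts.

115 pts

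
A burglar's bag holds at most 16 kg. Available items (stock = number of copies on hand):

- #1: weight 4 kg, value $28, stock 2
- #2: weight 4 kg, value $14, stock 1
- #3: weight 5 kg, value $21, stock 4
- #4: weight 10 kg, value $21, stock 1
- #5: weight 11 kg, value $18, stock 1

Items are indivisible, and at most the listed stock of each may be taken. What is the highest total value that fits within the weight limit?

Top feasible selections:
- 2×#1 + 1×#3: weight 13, value 77
- 2×#1 + 1×#2: weight 12, value 70
Best: $77.

$77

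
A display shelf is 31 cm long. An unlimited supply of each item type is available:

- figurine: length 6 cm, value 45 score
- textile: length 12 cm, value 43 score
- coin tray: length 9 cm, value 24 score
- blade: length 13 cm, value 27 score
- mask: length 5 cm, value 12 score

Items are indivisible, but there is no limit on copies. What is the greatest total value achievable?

Best value-per-unit is figurine at 45/6, and filling with it alone uses length 5×6=30. No mix of the others beats 5×45 = 225.

225 score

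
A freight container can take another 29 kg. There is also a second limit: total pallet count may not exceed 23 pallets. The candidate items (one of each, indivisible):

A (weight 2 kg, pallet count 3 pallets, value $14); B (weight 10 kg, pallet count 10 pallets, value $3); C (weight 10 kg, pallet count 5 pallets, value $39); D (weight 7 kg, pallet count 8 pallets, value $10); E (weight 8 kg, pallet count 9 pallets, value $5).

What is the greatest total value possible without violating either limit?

$63

Feasible sets respecting both limits:
- A+C+D: weight 19, pallet count 16, value 63
- A+C+E: weight 20, pallet count 17, value 58
- A+B+C: weight 22, pallet count 18, value 56
Best: $63.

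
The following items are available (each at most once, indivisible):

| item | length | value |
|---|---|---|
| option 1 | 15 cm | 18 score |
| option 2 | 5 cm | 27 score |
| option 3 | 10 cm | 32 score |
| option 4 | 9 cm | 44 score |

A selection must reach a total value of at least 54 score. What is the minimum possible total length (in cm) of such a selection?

14

Subsets with value ≥ 54, sorted by total length:
- option 2+option 4: length 14, value 71
- option 2+option 3: length 15, value 59
Minimum length: 14 cm.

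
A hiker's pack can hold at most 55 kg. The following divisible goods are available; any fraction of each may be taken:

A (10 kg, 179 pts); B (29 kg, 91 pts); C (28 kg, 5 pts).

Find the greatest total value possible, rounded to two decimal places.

Take in order of value per unit:
- A (179/10 per unit): all 10 → value 179, running total 179.00
- B (91/29 per unit): all 29 → value 91, running total 270.00
- C (5/28 per unit): 16 of 28 → value 16×5/28 = 2.8571, running total 272.86
Total 272.86.

272.86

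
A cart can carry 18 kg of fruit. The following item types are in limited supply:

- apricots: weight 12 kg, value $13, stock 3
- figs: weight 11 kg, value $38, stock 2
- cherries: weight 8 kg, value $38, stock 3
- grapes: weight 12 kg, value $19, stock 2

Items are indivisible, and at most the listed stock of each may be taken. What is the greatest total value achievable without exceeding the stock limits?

Best selections within weight 18 and stock limits:
- 2×cherries: weight 16, value 76
- 1×cherries: weight 8, value 38
- 1×figs: weight 11, value 38
Best: $76.

$76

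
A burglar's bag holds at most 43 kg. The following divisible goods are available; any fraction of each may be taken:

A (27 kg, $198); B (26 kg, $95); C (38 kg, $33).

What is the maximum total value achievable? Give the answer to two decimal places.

Take in order of value per unit:
- A (198/27 per unit): all 27 → value 198, running total 198.00
- B (95/26 per unit): 16 of 26 → value 16×95/26 = 58.4615, running total 256.46
Total 256.46.

256.46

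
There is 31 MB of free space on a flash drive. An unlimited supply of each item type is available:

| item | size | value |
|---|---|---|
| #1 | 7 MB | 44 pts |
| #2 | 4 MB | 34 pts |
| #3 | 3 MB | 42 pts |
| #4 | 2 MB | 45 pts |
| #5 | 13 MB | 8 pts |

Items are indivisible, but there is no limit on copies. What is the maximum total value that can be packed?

Best value-per-unit is #4 at 45/2, and filling with it alone uses size 15×2=30. No mix of the others beats 15×45 = 675.

675 pts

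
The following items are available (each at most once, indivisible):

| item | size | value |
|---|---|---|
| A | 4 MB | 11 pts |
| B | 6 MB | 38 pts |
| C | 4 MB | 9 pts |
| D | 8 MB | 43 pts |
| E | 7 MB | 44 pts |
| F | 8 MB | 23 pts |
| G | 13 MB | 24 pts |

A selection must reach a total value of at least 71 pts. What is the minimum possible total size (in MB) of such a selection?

Subsets with value ≥ 71, sorted by total size:
- B+E: size 13, value 82
- B+D: size 14, value 81
- D+E: size 15, value 87
Minimum size: 13 MB.

13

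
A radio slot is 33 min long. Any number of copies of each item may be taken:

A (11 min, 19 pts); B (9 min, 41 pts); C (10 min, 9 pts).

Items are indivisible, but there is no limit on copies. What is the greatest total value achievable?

Best value-per-unit is B at 41/9, and filling with it alone uses duration 3×9=27. No mix of the others beats 3×41 = 123.

123 pts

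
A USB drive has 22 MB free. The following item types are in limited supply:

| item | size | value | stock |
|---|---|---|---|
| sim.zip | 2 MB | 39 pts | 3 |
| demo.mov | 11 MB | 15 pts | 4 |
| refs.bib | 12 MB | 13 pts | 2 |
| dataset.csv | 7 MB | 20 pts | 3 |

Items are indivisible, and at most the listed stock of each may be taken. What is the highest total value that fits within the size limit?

157 pts

Top feasible selections:
- 3×sim.zip + 2×dataset.csv: size 20, value 157
- 3×sim.zip + 1×dataset.csv: size 13, value 137
- 3×sim.zip + 1×demo.mov: size 17, value 132
Best: 157 pts.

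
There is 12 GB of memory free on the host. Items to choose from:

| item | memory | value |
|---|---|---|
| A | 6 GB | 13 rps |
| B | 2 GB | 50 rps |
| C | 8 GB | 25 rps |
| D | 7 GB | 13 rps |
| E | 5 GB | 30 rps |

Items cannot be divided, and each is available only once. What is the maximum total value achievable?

Check high-value combinations within 12 GB:
- B+E: memory 2+5=7, value 50+30=80
- B+C: memory 2+8=10, value 50+25=75
- A+B: memory 6+2=8, value 13+50=63
- B+D: memory 2+7=9, value 50+13=63
Best: 80 rps.

80 rps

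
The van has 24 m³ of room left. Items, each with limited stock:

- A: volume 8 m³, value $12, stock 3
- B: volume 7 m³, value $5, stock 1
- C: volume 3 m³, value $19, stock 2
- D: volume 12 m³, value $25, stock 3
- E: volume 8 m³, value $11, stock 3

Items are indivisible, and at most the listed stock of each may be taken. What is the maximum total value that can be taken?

Top feasible selections:
- 2×C + 1×D: volume 18, value 63
- 2×A + 2×C: volume 22, value 62
- 1×A + 2×C + 1×E: volume 22, value 61
- 2×C + 2×E: volume 22, value 60
Best: $63.

$63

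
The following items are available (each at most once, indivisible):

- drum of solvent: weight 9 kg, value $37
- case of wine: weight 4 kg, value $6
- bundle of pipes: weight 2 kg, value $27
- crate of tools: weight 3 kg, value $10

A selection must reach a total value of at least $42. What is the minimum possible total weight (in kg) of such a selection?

9

Subsets with value ≥ 42, sorted by total weight:
- case of wine+bundle of pipes+crate of tools: weight 9, value 43
- drum of solvent+bundle of pipes: weight 11, value 64
Minimum weight: 9 kg.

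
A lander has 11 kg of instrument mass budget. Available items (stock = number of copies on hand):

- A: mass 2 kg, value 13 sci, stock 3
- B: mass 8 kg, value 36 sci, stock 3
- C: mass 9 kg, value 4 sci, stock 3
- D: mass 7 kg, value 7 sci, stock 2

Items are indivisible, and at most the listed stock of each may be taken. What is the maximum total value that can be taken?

Best selections within mass 11 and stock limits:
- 1×A + 1×B: mass 10, value 49
- 3×A: mass 6, value 39
- 1×B: mass 8, value 36
Best: 49 sci.

49 sci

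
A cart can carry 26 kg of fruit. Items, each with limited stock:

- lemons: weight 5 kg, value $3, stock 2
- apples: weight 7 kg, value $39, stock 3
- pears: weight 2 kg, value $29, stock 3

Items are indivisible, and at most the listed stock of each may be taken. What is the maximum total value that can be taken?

$175

Best selections within weight 26 and stock limits:
- 3×apples + 2×pears: weight 25, value 175
- 1×lemons + 2×apples + 3×pears: weight 25, value 168
- 2×apples + 3×pears: weight 20, value 165
- 3×apples + 1×pears: weight 23, value 146
Best: $175.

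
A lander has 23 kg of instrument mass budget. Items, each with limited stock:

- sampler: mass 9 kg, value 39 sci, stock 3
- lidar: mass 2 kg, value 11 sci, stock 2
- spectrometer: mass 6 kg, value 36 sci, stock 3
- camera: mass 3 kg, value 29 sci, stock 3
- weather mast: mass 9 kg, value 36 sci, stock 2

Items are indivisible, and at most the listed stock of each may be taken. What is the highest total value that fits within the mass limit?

Top feasible selections:
- 1×lidar + 2×spectrometer + 3×camera: mass 23, value 170
- 2×spectrometer + 3×camera: mass 21, value 159
- 2×lidar + 2×spectrometer + 2×camera: mass 22, value 152
Best: 170 sci.

170 sci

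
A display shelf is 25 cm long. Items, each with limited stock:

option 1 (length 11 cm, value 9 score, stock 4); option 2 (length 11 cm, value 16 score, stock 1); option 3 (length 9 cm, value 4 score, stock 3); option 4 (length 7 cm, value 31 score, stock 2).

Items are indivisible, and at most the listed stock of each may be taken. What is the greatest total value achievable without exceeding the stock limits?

78 score

Top feasible selections:
- 1×option 2 + 2×option 4: length 25, value 78
- 1×option 1 + 2×option 4: length 25, value 71
- 1×option 3 + 2×option 4: length 23, value 66
- 2×option 4: length 14, value 62
Best: 78 score.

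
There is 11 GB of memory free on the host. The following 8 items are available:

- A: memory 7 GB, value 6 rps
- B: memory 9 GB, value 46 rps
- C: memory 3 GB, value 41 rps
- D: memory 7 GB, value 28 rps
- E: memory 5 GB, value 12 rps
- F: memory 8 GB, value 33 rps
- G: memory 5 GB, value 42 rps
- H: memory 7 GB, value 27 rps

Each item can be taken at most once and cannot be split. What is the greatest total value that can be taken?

83 rps

This is a 0/1 knapsack; check combinations near the capacity.
- C+G: memory 3+5=8, value 41+42=83
- C+F: memory 3+8=11, value 41+33=74
- C+D: memory 3+7=10, value 41+28=69
- C+H: memory 3+7=10, value 41+27=68
Best: 83 rps.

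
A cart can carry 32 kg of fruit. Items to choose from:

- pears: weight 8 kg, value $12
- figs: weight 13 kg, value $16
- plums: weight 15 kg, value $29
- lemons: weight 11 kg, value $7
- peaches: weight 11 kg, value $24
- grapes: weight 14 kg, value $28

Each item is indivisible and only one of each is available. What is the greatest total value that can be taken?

Check high-value combinations within 32 kg:
- plums+grapes: weight 15+14=29, value 29+28=57
- plums+peaches: weight 15+11=26, value 29+24=53
- peaches+grapes: weight 11+14=25, value 24+28=52
- pears+figs+peaches: weight 8+13+11=32, value 12+16+24=52
- figs+plums: weight 13+15=28, value 16+29=45
Best: $57.

$57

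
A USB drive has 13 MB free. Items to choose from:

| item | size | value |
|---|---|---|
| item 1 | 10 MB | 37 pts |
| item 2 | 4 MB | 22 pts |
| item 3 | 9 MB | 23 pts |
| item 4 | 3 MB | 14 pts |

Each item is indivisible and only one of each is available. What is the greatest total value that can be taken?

Check high-value combinations within 13 MB:
- item 1+item 4: size 10+3=13, value 37+14=51
- item 2+item 3: size 4+9=13, value 22+23=45
- item 1: size 10, value 37
Best: 51 pts.

51 pts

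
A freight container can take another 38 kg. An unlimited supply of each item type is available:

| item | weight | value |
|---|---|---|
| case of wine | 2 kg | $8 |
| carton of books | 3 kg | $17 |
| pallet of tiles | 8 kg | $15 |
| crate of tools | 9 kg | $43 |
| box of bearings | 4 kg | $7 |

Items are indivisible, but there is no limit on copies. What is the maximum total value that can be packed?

$212

Best value-per-unit is carton of books at 17/3; filling with it alone gives 12×17 = 204.
Optimal mix: 1×case of wine + 12×carton of books → weight 38, value 212.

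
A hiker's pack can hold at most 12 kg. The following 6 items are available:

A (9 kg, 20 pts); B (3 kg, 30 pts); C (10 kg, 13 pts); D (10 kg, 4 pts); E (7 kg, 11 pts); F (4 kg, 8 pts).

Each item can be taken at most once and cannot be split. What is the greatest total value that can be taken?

50 pts

Check high-value combinations within 12 kg:
- A+B: weight 9+3=12, value 20+30=50
- B+E: weight 3+7=10, value 30+11=41
- B+F: weight 3+4=7, value 30+8=38
- B: weight 3, value 30
Best: 50 pts.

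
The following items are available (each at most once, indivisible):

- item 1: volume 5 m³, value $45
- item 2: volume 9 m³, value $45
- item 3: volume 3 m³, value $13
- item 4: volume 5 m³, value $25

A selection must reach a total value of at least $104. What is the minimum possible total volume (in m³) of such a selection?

19

Subsets with value ≥ 104, sorted by total volume:
- item 1+item 2+item 4: volume 19, value 115
- item 1+item 2+item 3+item 4: volume 22, value 128
Minimum volume: 19 m³.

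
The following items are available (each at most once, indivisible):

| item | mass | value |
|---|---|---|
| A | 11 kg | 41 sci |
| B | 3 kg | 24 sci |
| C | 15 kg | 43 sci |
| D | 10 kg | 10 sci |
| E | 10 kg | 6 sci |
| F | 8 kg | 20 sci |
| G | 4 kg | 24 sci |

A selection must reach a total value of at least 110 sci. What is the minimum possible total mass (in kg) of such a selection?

30

Subsets with value ≥ 110, sorted by total mass:
- B+C+F+G: mass 30, value 111
- A+B+C+G: mass 33, value 132
- A+B+D+F+G: mass 36, value 119
- A+B+E+F+G: mass 36, value 115
Minimum mass: 30 kg.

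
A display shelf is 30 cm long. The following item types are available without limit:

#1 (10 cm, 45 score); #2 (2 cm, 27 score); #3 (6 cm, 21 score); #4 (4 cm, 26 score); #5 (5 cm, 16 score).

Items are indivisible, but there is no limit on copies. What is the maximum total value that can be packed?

Best value-per-unit is #2 at 27/2, and filling with it alone uses length 15×2=30. No mix of the others beats 15×27 = 405.

405 score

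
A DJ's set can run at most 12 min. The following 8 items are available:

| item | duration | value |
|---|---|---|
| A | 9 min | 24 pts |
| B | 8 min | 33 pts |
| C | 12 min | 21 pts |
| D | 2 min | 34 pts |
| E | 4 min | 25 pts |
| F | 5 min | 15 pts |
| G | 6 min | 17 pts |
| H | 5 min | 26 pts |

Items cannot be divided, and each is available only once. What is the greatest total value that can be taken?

85 pts

Check high-value combinations within 12 min:
- D+E+H: duration 2+4+5=11, value 34+25+26=85
- D+E+G: duration 2+4+6=12, value 34+25+17=76
- D+F+H: duration 2+5+5=12, value 34+15+26=75
- D+E+F: duration 2+4+5=11, value 34+25+15=74
Best: 85 pts.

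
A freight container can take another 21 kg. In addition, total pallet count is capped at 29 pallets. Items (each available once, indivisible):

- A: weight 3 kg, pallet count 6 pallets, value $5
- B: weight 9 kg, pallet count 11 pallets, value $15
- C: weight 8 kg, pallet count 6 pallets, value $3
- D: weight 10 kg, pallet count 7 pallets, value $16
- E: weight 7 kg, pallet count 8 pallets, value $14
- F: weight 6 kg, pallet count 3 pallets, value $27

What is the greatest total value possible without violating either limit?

Feasible sets respecting both limits:
- A+D+F: weight 19, pallet count 16, value 48
- A+B+F: weight 18, pallet count 20, value 47
- A+E+F: weight 16, pallet count 17, value 46
- C+E+F: weight 21, pallet count 17, value 44
Best: $48.

$48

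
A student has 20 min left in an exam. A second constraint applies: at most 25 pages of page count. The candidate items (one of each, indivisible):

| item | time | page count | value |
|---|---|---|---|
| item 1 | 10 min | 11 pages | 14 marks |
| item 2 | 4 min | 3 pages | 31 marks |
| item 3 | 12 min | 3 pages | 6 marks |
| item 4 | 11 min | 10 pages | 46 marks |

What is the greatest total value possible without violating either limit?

Feasible sets respecting both limits:
- item 2+item 4: time 15, page count 13, value 77
- item 4: time 11, page count 10, value 46
- item 1+item 2: time 14, page count 14, value 45
Best: 77 marks.

77 marks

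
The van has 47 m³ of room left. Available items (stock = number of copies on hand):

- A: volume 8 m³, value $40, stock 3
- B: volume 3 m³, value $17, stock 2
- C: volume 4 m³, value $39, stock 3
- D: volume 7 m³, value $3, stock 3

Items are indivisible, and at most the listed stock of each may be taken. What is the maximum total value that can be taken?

Best selections within volume 47 and stock limits:
- 3×A + 2×B + 3×C: volume 42, value 271
- 3×A + 1×B + 3×C + 1×D: volume 46, value 257
- 3×A + 1×B + 3×C: volume 39, value 254
- 3×A + 3×C + 1×D: volume 43, value 240
Best: $271.

$271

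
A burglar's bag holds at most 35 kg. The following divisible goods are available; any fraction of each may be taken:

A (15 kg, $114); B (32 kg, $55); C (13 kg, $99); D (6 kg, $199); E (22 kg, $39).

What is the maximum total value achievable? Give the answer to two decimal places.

Take in order of value per unit:
- D (199/6 per unit): all 6 → value 199, running total 199.00
- C (99/13 per unit): all 13 → value 99, running total 298.00
- A (114/15 per unit): all 15 → value 114, running total 412.00
- E (39/22 per unit): 1 of 22 → value 1×39/22 = 1.7727, running total 413.77
Total 413.77.

413.77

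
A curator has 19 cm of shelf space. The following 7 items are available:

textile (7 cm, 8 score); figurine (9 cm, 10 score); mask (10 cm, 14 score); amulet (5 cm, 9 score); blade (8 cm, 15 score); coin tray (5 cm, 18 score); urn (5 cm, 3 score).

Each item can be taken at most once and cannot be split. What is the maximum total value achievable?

42 score

This is a 0/1 knapsack; check combinations near the capacity.
- amulet+blade+coin tray: length 5+8+5=18, value 9+15+18=42
- figurine+amulet+coin tray: length 9+5+5=19, value 10+9+18=37
- blade+coin tray+urn: length 8+5+5=18, value 15+18+3=36
- textile+amulet+coin tray: length 7+5+5=17, value 8+9+18=35
- blade+coin tray: length 8+5=13, value 15+18=33
Best: 42 score.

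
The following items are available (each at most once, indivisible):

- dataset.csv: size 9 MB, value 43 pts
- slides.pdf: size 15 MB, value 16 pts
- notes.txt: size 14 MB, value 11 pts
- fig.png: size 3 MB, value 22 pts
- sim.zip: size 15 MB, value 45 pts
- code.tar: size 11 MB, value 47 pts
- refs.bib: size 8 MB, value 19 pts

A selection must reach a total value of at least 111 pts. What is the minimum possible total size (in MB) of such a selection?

Subsets with value ≥ 111, sorted by total size:
- dataset.csv+fig.png+code.tar: size 23, value 112
- fig.png+sim.zip+code.tar: size 29, value 114
Minimum size: 23 MB.

23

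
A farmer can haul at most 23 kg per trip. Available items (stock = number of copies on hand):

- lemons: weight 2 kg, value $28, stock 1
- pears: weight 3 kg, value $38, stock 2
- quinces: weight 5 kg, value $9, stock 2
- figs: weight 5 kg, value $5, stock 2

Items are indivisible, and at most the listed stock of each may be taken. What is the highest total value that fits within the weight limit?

$127

Top feasible selections:
- 1×lemons + 2×pears + 2×quinces + 1×figs: weight 23, value 127
- 1×lemons + 2×pears + 1×quinces + 2×figs: weight 23, value 123
- 1×lemons + 2×pears + 2×quinces: weight 18, value 122
- 1×lemons + 2×pears + 1×quinces + 1×figs: weight 18, value 118
Best: $127.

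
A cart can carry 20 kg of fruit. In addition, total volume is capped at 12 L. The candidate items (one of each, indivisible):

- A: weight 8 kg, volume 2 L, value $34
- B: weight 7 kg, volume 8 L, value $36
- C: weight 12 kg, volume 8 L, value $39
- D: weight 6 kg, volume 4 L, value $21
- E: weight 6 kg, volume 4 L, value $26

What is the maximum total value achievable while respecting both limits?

Feasible sets respecting both limits:
- A+D+E: weight 20, volume 10, value 81
- A+C: weight 20, volume 10, value 73
- A+B: weight 15, volume 10, value 70
Best: $81.

$81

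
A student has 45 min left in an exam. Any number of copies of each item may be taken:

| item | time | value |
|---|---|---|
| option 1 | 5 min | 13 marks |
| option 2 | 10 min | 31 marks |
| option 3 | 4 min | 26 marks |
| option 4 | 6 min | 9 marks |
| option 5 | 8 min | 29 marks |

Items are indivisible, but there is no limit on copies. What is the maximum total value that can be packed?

286 marks

Best value-per-unit is option 3 at 26/4, and filling with it alone uses time 11×4=44. No mix of the others beats 11×26 = 286.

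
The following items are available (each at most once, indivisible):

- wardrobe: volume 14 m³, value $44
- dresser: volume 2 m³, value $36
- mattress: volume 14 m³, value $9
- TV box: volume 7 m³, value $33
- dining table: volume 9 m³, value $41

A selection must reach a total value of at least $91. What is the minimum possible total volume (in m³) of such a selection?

Subsets with value ≥ 91, sorted by total volume:
- dresser+TV box+dining table: volume 18, value 110
- wardrobe+dresser+TV box: volume 23, value 113
Minimum volume: 18 m³.

18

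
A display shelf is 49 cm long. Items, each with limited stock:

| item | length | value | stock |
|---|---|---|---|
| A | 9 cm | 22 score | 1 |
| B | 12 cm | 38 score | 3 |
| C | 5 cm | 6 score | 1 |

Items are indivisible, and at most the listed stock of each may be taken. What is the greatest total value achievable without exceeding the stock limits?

136 score

Top feasible selections:
- 1×A + 3×B: length 45, value 136
- 3×B + 1×C: length 41, value 120
Best: 136 score.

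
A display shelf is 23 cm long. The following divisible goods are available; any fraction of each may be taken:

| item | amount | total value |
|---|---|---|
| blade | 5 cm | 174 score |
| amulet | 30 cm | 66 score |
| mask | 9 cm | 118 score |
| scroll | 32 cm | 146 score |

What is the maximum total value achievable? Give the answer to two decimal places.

333.06

Take in order of value per unit:
- blade (174/5 per unit): all 5 → value 174, running total 174.00
- mask (118/9 per unit): all 9 → value 118, running total 292.00
- scroll (146/32 per unit): 9 of 32 → value 9×146/32 = 41.0625, running total 333.06
Total 333.06.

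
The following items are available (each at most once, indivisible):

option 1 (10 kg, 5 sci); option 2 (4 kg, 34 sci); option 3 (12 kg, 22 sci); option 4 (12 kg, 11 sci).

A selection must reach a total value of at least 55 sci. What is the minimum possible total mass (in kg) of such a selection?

16

Subsets with value ≥ 55, sorted by total mass:
- option 2+option 3: mass 16, value 56
- option 1+option 2+option 3: mass 26, value 61
Minimum mass: 16 kg.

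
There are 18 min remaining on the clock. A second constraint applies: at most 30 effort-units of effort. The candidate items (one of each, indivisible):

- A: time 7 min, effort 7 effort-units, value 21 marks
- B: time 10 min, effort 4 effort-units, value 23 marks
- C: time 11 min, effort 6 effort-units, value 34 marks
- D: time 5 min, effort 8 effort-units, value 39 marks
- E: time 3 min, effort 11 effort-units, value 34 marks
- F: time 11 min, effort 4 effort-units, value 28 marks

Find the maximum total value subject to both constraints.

96 marks

Feasible sets respecting both limits:
- B+D+E: time 18, effort 23, value 96
- A+D+E: time 15, effort 26, value 94
- C+D: time 16, effort 14, value 73
- D+E: time 8, effort 19, value 73
Best: 96 marks.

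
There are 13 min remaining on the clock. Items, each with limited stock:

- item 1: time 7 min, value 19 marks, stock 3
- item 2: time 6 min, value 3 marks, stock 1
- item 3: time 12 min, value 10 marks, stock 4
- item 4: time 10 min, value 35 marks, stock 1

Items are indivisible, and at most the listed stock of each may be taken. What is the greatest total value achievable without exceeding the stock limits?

Top feasible selections:
- 1×item 4: time 10, value 35
- 1×item 1 + 1×item 2: time 13, value 22
Best: 35 marks.

35 marks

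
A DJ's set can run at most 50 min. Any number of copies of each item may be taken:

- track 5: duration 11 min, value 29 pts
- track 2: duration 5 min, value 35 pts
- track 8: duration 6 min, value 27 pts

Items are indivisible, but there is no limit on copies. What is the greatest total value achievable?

350 pts

Best value-per-unit is track 2 at 35/5, and filling with it alone uses duration 10×5=50. No mix of the others beats 10×35 = 350.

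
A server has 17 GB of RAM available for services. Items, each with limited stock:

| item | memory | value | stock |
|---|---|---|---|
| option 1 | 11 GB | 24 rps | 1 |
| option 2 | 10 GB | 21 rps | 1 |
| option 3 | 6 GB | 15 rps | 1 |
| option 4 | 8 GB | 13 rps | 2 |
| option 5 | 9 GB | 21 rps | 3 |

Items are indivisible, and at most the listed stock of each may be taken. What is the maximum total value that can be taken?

Best selections within memory 17 and stock limits:
- 1×option 1 + 1×option 3: memory 17, value 39
- 1×option 3 + 1×option 5: memory 15, value 36
- 1×option 2 + 1×option 3: memory 16, value 36
Best: 39 rps.

39 rps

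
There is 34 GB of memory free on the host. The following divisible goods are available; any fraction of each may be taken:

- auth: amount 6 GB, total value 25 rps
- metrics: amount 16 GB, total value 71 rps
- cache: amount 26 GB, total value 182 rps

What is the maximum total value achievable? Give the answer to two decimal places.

Take in order of value per unit:
- cache (182/26 per unit): all 26 → value 182, running total 182.00
- metrics (71/16 per unit): 8 of 16 → value 8×71/16 = 35.5000, running total 217.50
Total 217.50.

217.50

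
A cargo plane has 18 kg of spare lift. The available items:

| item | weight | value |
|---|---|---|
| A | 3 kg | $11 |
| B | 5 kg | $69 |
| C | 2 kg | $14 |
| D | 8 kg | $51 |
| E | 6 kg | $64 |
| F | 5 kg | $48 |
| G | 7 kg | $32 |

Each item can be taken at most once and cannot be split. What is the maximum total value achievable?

Check high-value combinations within 18 kg:
- B+C+E+F: weight 5+2+6+5=18, value 69+14+64+48=195
- B+E+F: weight 5+6+5=16, value 69+64+48=181
- B+D+F: weight 5+8+5=18, value 69+51+48=168
- B+E+G: weight 5+6+7=18, value 69+64+32=165
Best: $195.

$195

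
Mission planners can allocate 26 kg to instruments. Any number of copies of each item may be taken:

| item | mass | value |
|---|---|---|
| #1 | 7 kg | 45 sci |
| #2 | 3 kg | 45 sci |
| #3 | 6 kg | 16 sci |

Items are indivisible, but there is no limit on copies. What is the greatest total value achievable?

360 sci

Best value-per-unit is #2 at 45/3, and filling with it alone uses mass 8×3=24. No mix of the others beats 8×45 = 360.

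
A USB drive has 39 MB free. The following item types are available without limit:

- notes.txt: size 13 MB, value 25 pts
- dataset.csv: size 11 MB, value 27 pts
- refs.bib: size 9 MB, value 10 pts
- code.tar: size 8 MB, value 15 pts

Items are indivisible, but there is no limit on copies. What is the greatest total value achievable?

Best value-per-unit is dataset.csv at 27/11; filling with it alone gives 3×27 = 81.
Optimal mix: 2×dataset.csv + 2×code.tar → size 38, value 84.

84 pts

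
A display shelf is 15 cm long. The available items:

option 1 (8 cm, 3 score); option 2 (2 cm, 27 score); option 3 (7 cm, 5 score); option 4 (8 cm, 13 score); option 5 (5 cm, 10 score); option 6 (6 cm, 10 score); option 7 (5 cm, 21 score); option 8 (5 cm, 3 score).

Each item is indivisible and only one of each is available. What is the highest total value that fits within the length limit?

61 score

Check high-value combinations within 15 cm:
- option 2+option 4+option 7: length 2+8+5=15, value 27+13+21=61
- option 2+option 5+option 7: length 2+5+5=12, value 27+10+21=58
- option 2+option 6+option 7: length 2+6+5=13, value 27+10+21=58
- option 2+option 3+option 7: length 2+7+5=14, value 27+5+21=53
Best: 61 score.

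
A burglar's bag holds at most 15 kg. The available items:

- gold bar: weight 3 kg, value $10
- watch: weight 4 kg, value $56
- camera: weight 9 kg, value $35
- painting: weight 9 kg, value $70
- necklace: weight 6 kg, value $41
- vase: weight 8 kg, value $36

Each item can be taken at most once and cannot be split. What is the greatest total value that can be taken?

Check high-value combinations within 15 kg:
- watch+painting: weight 4+9=13, value 56+70=126
- painting+necklace: weight 9+6=15, value 70+41=111
- gold bar+watch+necklace: weight 3+4+6=13, value 10+56+41=107
- gold bar+watch+vase: weight 3+4+8=15, value 10+56+36=102
Best: $126.

$126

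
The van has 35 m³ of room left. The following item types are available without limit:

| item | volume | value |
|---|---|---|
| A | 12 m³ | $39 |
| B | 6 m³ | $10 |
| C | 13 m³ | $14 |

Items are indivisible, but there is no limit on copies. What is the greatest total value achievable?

$88

Best value-per-unit is A at 39/12; filling with it alone gives 2×39 = 78.
Optimal mix: 2×A + 1×B → volume 30, value 88.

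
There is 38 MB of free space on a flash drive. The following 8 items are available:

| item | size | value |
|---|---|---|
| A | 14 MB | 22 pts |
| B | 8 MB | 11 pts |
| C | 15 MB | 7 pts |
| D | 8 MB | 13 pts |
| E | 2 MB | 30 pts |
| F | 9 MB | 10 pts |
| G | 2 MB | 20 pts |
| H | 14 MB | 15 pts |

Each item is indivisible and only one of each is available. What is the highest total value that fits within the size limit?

96 pts

Check high-value combinations within 38 MB:
- A+B+D+E+G: size 14+8+8+2+2=34, value 22+11+13+30+20=96
- A+D+E+F+G: size 14+8+2+9+2=35, value 22+13+30+10+20=95
- A+B+E+F+G: size 14+8+2+9+2=35, value 22+11+30+10+20=93
- B+D+E+G+H: size 8+8+2+2+14=34, value 11+13+30+20+15=89
Best: 96 pts.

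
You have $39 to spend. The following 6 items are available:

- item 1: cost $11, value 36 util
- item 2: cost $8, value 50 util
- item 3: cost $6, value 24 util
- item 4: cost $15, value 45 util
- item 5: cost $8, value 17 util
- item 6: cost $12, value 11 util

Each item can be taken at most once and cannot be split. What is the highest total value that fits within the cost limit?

Check high-value combinations within $39:
- item 2+item 3+item 4+item 5: cost 8+6+15+8=37, value 50+24+45+17=136
- item 1+item 2+item 4: cost 11+8+15=34, value 36+50+45=131
- item 1+item 2+item 3+item 5: cost 11+8+6+8=33, value 36+50+24+17=127
- item 1+item 2+item 3+item 6: cost 11+8+6+12=37, value 36+50+24+11=121
- item 2+item 3+item 4: cost 8+6+15=29, value 50+24+45=119
Best: 136 util.

136 util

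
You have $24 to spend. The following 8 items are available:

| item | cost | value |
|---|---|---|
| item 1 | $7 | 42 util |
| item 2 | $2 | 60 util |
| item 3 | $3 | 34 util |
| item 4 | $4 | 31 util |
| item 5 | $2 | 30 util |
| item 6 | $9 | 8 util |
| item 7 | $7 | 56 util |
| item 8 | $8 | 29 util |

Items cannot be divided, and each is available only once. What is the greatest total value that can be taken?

Check high-value combinations within $24:
- item 1+item 2+item 3+item 4+item 7: cost 7+2+3+4+7=23, value 42+60+34+31+56=223
- item 1+item 2+item 3+item 5+item 7: cost 7+2+3+2+7=21, value 42+60+34+30+56=222
- item 1+item 2+item 4+item 5+item 7: cost 7+2+4+2+7=22, value 42+60+31+30+56=219
Best: 223 util.

223 util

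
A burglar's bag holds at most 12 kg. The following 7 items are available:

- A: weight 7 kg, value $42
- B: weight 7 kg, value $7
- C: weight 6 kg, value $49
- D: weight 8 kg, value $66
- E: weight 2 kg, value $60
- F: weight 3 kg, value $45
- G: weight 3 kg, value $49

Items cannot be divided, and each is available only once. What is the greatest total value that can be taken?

Check high-value combinations within 12 kg:
- C+E+G: weight 6+2+3=11, value 49+60+49=158
- E+F+G: weight 2+3+3=8, value 60+45+49=154
- C+E+F: weight 6+2+3=11, value 49+60+45=154
- A+E+G: weight 7+2+3=12, value 42+60+49=151
- A+E+F: weight 7+2+3=12, value 42+60+45=147
Best: $158.

$158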